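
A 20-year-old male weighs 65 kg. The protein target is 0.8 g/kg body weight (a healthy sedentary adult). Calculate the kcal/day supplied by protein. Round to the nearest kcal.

Protein = 0.8 g/kg × 65 kg = 52 g/day.
Protein energy = 52 g × 4 kcal/g = 208 kcal/day.

208 kcal/day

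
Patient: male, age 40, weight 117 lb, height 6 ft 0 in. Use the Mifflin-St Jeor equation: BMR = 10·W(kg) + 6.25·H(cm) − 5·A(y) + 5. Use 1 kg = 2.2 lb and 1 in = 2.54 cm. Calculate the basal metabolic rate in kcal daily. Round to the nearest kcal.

1480 kcal daily

Convert to metric: weight = 117 ÷ 2.2 = 53.1818 kg; height = (6×12 + 0) × 2.54 = 72 × 2.54 = 182.88 cm.
Mifflin-St Jeor (male): BMR = 10(53.1818) + 6.25(182.88) − 5(40) + 5 = 531.8182 + 1143 − 200 + 5 = 1479.8182 kcal/day.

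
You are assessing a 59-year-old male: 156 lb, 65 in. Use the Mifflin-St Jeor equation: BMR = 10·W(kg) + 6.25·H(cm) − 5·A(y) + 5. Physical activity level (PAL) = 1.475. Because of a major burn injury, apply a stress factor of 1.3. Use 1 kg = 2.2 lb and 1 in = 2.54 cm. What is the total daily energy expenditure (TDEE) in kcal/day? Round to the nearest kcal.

2782 kcal/day

Convert to metric: weight = 156 ÷ 2.2 = 70.9091 kg; height = 65 × 2.54 = 165.1 cm.
Mifflin-St Jeor (male): BMR = 10(70.9091) + 6.25(165.1) − 5(59) + 5 = 709.0909 + 1031.875 − 295 + 5 = 1450.9659 kcal/day.
TEE = BMR × activity factor = 1450.9659 × 1.475 = 2140.1747 kcal/day.
Apply stress factor: 2140.1747 × 1.3 = 2782.2271 kcal/day.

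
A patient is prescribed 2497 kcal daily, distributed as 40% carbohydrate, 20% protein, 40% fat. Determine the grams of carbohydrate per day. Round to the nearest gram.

250 g/day

Carbohydrate energy = 40% × 2497 = 998.8 kcal.
At 4 kcal/g: 998.8 ÷ 4 = 249.7 g.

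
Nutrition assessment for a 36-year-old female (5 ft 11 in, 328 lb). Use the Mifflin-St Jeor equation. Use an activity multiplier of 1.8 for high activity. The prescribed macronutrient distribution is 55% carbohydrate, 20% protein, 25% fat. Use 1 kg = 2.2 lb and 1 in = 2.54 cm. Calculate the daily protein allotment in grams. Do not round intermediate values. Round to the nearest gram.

Convert to metric: weight = 328 ÷ 2.2 = 149.0909 kg; height = (5×12 + 11) × 2.54 = 71 × 2.54 = 180.34 cm.
Mifflin-St Jeor (female): BMR = 10(149.0909) + 6.25(180.34) − 5(36) − 161 = 1490.9091 + 1127.125 − 180 − 161 = 2277.0341 kcal/day.
TEE = 2277.0341 × 1.8 = 4098.6614 kcal/day.
Protein energy = 20% × 4098.6614 = 819.7323 kcal.
Protein = 819.7323 ÷ 4 kcal/g = 204.9331 g.

205 g/day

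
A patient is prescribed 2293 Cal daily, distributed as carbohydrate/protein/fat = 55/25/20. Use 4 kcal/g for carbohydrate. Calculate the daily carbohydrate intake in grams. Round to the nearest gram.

Carbohydrate energy = 55% × 2293 = 1261.15 kcal.
At 4 kcal/g: 1261.15 ÷ 4 = 315.2875 g.

315 g/day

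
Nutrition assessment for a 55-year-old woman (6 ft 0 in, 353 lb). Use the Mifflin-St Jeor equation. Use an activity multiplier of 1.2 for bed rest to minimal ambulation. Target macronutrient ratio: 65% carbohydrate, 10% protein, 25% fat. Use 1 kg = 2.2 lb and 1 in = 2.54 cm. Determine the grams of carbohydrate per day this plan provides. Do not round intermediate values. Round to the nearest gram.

Convert to metric: weight = 353 ÷ 2.2 = 160.4545 kg; height = (6×12 + 0) × 2.54 = 72 × 2.54 = 182.88 cm.
Mifflin-St Jeor (female): BMR = 10(160.4545) + 6.25(182.88) − 5(55) − 161 = 1604.5455 + 1143 − 275 − 161 = 2311.5455 kcal/day.
TEE = 2311.5455 × 1.2 = 2773.8545 kcal/day.
Carbohydrate energy = 65% × 2773.8545 = 1803.0055 kcal.
Carbohydrate = 1803.0055 ÷ 4 kcal/g = 450.7514 g.

451 g/day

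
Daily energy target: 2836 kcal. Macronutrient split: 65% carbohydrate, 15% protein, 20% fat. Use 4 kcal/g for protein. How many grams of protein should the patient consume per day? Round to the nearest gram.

Protein energy = 15% × 2836 = 425.4 kcal.
At 4 kcal/g: 425.4 ÷ 4 = 106.35 g.

106 g/day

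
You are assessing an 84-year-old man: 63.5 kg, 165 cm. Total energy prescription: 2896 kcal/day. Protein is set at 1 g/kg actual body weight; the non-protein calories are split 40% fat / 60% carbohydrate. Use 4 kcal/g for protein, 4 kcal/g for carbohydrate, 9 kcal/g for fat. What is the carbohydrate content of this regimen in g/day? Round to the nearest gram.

396 g/day

Protein = 1 × 63.5 = 63.5 g → 63.5 × 4 = 254 kcal.
Non-protein calories = 2896 − 254 = 2642 kcal.
Fat: 40% × 2642 = 1056.8 kcal; carbohydrate: 1585.2 kcal.
Carbohydrate: 1585.2 kcal ÷ 4 kcal/g = 396.3 g.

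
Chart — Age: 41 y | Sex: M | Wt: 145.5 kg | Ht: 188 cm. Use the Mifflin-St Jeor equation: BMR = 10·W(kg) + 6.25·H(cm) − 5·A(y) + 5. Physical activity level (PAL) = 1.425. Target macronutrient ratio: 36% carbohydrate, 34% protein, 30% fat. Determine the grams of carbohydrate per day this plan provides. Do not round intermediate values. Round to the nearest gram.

312 g/day

Mifflin-St Jeor (male): BMR = 10(145.5) + 6.25(188) − 5(41) + 5 = 1455 + 1175 − 205 + 5 = 2430 kcal/day.
TEE = 2430 × 1.425 = 3462.75 kcal/day.
Carbohydrate energy = 36% × 3462.75 = 1246.59 kcal.
Carbohydrate = 1246.59 ÷ 4 kcal/g = 311.6475 g.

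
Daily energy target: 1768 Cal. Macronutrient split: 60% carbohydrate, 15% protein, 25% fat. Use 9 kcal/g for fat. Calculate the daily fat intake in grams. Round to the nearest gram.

49 g/day

Fat energy = 25% × 1768 = 442 kcal.
At 9 kcal/g: 442 ÷ 9 = 49.1111 g.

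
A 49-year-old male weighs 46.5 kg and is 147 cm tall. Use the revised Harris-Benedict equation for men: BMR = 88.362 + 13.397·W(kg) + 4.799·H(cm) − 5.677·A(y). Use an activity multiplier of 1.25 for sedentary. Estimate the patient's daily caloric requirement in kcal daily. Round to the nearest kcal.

1423 kcal daily

Harris-Benedict: BMR = 88.362 + 13.397(46.5) + 4.799(147) − 5.677(49) = 1138.6025 kcal/day.
TEE = BMR × activity factor = 1138.6025 × 1.25 = 1423.2531 kcal/day.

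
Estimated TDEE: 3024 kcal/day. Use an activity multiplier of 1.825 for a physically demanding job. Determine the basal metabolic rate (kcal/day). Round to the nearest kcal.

1657 kcal/day

BMR = TEE ÷ activity factor = 3024 ÷ 1.825 = 1656.9863 kcal/day.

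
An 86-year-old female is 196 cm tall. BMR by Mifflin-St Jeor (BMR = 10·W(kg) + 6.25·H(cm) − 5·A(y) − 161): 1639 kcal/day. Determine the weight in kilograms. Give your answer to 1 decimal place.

100.5 kg

1639 = 10·W + 6.25(196) − 5(86) − 161
10·W = 1639 − 634 = 1005, so W = 100.5 kg.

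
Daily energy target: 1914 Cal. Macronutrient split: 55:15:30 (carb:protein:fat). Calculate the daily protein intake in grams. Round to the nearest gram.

Protein energy = 15% × 1914 = 287.1 kcal.
At 4 kcal/g: 287.1 ÷ 4 = 71.775 g.

72 g/day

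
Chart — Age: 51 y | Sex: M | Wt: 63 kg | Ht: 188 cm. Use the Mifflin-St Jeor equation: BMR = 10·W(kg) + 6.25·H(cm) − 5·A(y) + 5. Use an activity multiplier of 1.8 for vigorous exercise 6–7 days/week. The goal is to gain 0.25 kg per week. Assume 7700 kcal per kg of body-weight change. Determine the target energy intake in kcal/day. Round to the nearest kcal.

3074 kcal/day

Mifflin-St Jeor (male): BMR = 10(63) + 6.25(188) − 5(51) + 5 = 630 + 1175 − 255 + 5 = 1555 kcal/day.
TEE = 1555 × 1.8 = 2799 kcal/day.
Required daily surplus = 0.25 × 7700 ÷ 7 = 275 kcal/day.
Target intake = 2799 + 275 = 3074 kcal/day.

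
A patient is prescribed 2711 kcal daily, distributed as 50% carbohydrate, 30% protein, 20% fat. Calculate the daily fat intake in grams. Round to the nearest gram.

Fat energy = 20% × 2711 = 542.2 kcal.
At 9 kcal/g: 542.2 ÷ 9 = 60.2444 g.

60 g/day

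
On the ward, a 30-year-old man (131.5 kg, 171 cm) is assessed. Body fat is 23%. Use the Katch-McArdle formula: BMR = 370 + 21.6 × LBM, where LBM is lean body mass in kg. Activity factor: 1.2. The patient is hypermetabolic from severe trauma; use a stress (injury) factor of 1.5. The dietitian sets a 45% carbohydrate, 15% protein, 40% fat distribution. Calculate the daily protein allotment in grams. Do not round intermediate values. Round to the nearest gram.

173 g/day

LBM = 131.5 × (1 − 0.23) = 101.255 kg. Katch-McArdle: BMR = 370 + 21.6 × 101.255 = 2557.108 kcal/day.
TEE = 2557.108 × 1.2 = 3068.5296 kcal/day.
With stress factor 1.5: 3068.5296 × 1.5 = 4602.7944 kcal/day.
Protein energy = 15% × 4602.7944 = 690.4192 kcal.
Protein = 690.4192 ÷ 4 kcal/g = 172.6048 g.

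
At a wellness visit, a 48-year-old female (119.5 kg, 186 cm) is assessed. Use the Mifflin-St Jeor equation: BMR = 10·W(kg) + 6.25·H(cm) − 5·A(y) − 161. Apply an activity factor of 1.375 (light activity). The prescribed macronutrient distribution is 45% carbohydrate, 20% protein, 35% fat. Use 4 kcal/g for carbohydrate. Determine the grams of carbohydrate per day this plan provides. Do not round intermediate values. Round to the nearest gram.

303 g/day

Mifflin-St Jeor (female): BMR = 10(119.5) + 6.25(186) − 5(48) − 161 = 1195 + 1162.5 − 240 − 161 = 1956.5 kcal/day.
TEE = 1956.5 × 1.375 = 2690.1875 kcal/day.
Carbohydrate energy = 45% × 2690.1875 = 1210.5844 kcal.
Carbohydrate = 1210.5844 ÷ 4 kcal/g = 302.6461 g.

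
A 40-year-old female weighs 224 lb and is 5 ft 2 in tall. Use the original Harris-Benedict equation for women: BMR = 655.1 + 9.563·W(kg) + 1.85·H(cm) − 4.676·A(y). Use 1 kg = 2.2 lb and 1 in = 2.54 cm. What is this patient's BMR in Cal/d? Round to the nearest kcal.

1733 Cal/d

Convert to metric: weight = 224 ÷ 2.2 = 101.8182 kg; height = (5×12 + 2) × 2.54 = 62 × 2.54 = 157.48 cm.
Harris-Benedict: BMR = 655.1 + 9.563(101.8182) + 1.85(157.48) − 4.676(40) = 1733.0853 kcal/day.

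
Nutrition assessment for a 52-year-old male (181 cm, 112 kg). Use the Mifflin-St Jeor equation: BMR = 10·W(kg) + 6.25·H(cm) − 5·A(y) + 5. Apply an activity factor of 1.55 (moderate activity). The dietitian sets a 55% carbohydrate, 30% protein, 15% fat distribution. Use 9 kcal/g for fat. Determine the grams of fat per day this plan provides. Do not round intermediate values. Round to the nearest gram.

52 g/day

Mifflin-St Jeor (male): BMR = 10(112) + 6.25(181) − 5(52) + 5 = 1120 + 1131.25 − 260 + 5 = 1996.25 kcal/day.
TEE = 1996.25 × 1.55 = 3094.1875 kcal/day.
Fat energy = 15% × 3094.1875 = 464.1281 kcal.
Fat = 464.1281 ÷ 9 kcal/g = 51.5698 g.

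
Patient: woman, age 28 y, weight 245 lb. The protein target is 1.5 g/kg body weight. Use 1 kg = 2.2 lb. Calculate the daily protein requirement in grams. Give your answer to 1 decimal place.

Weight in kg = 245 ÷ 2.2 = 111.3636 kg.
Protein = 1.5 g/kg × 111.3636 kg = 167.0455 g/day.

167.0 g/day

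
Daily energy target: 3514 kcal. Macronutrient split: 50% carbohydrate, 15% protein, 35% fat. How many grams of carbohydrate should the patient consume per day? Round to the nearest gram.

439 g/day

Carbohydrate energy = 50% × 3514 = 1757 kcal.
At 4 kcal/g: 1757 ÷ 4 = 439.25 g.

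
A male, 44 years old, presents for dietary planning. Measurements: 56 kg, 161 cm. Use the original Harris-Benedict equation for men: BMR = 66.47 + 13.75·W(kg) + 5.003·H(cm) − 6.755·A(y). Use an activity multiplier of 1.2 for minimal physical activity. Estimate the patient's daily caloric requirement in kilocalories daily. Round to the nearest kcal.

1614 kilocalories daily

Harris-Benedict: BMR = 66.47 + 13.75(56) + 5.003(161) − 6.755(44) = 1344.733 kcal/day.
TEE = BMR × activity factor = 1344.733 × 1.2 = 1613.6796 kcal/day.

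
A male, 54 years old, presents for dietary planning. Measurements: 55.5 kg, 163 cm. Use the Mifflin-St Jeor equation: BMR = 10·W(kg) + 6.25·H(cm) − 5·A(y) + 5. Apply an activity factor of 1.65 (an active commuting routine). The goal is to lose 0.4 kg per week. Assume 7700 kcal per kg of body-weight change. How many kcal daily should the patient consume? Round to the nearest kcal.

Mifflin-St Jeor (male): BMR = 10(55.5) + 6.25(163) − 5(54) + 5 = 555 + 1018.75 − 270 + 5 = 1308.75 kcal/day.
TEE = 1308.75 × 1.65 = 2159.4375 kcal/day.
Required daily deficit = 0.4 × 7700 ÷ 7 = 440 kcal/day.
Target intake = 2159.4375 − 440 = 1719.4375 kcal/day.

1719 kcal daily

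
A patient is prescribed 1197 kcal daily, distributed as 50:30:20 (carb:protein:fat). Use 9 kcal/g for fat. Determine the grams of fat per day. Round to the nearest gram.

Fat energy = 20% × 1197 = 239.4 kcal.
At 9 kcal/g: 239.4 ÷ 9 = 26.6 g.

27 g/day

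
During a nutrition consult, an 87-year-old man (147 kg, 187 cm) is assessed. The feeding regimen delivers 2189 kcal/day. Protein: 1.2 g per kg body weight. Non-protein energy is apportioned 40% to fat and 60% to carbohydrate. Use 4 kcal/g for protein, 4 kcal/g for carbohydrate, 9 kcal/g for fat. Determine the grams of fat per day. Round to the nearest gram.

Protein = 1.2 × 147 = 176.4 g → 176.4 × 4 = 705.6 kcal.
Non-protein calories = 2189 − 705.6 = 1483.4 kcal.
Fat: 40% × 1483.4 = 593.36 kcal; carbohydrate: 890.04 kcal.
Fat: 593.36 kcal ÷ 9 kcal/g = 65.9289 g.

66 g/day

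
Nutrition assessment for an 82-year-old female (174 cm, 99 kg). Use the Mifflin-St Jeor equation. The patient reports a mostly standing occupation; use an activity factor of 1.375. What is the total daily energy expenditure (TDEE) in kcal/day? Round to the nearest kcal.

Mifflin-St Jeor (female): BMR = 10(99) + 6.25(174) − 5(82) − 161 = 990 + 1087.5 − 410 − 161 = 1506.5 kcal/day.
TEE = BMR × activity factor = 1506.5 × 1.375 = 2071.4375 kcal/day.

2071 kcal/day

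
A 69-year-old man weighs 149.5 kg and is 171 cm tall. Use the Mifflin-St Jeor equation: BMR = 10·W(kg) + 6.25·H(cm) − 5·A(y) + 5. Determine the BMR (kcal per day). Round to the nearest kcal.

Mifflin-St Jeor (male): BMR = 10(149.5) + 6.25(171) − 5(69) + 5 = 1495 + 1068.75 − 345 + 5 = 2223.75 kcal/day.

2224 kcal per day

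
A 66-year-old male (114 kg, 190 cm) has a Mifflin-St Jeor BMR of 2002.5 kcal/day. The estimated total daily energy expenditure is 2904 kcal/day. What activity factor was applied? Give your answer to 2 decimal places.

1.45

Activity factor = TEE ÷ BMR = 2904 ÷ 2002.5 = 1.45.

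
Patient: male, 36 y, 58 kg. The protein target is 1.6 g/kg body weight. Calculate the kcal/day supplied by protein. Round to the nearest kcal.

Protein = 1.6 g/kg × 58 kg = 92.8 g/day.
Protein energy = 92.8 g × 4 kcal/g = 371.2 kcal/day.

371 kcal/day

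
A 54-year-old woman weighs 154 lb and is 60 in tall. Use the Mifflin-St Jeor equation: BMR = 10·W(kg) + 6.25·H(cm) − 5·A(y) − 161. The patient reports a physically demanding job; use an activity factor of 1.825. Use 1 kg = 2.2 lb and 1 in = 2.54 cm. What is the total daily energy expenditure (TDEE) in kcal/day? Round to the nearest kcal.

Convert to metric: weight = 154 ÷ 2.2 = 70 kg; height = 60 × 2.54 = 152.4 cm.
Mifflin-St Jeor (female): BMR = 10(70) + 6.25(152.4) − 5(54) − 161 = 700 + 952.5 − 270 − 161 = 1221.5 kcal/day.
TEE = BMR × activity factor = 1221.5 × 1.825 = 2229.2375 kcal/day.

2229 kcal/day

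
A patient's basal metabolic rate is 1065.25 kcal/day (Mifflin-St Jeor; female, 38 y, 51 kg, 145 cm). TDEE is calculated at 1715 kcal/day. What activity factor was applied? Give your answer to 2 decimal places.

1.61

Activity factor = TEE ÷ BMR = 1715 ÷ 1065.25 = 1.61.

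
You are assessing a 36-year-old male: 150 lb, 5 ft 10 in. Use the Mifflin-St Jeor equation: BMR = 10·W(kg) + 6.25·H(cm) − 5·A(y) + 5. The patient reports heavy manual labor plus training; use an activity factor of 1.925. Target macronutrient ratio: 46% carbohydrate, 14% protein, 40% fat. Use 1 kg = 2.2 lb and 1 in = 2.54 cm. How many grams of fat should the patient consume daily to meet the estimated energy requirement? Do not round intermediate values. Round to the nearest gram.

Convert to metric: weight = 150 ÷ 2.2 = 68.1818 kg; height = (5×12 + 10) × 2.54 = 70 × 2.54 = 177.8 cm.
Mifflin-St Jeor (male): BMR = 10(68.1818) + 6.25(177.8) − 5(36) + 5 = 681.8182 + 1111.25 − 180 + 5 = 1618.0682 kcal/day.
TEE = 1618.0682 × 1.925 = 3114.7813 kcal/day.
Fat energy = 40% × 3114.7813 = 1245.9125 kcal.
Fat = 1245.9125 ÷ 9 kcal/g = 138.4347 g.

138 g/day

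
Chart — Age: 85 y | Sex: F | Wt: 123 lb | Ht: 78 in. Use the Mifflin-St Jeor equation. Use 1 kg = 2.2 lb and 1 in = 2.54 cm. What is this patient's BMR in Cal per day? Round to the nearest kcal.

Convert to metric: weight = 123 ÷ 2.2 = 55.9091 kg; height = 78 × 2.54 = 198.12 cm.
Mifflin-St Jeor (female): BMR = 10(55.9091) + 6.25(198.12) − 5(85) − 161 = 559.0909 + 1238.25 − 425 − 161 = 1211.3409 kcal/day.

1211 Cal per day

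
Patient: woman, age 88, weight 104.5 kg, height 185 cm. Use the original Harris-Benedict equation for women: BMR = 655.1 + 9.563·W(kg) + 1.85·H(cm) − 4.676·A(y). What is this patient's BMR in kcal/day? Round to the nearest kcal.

Harris-Benedict: BMR = 655.1 + 9.563(104.5) + 1.85(185) − 4.676(88) = 1585.1955 kcal/day.

1585 kcal/day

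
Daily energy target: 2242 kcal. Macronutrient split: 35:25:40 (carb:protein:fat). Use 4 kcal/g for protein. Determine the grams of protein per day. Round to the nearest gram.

Protein energy = 25% × 2242 = 560.5 kcal.
At 4 kcal/g: 560.5 ÷ 4 = 140.125 g.

140 g/day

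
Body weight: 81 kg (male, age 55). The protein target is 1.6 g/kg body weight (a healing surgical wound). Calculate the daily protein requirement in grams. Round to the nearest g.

Protein = 1.6 g/kg × 81 kg = 129.6 g/day.

130 g/day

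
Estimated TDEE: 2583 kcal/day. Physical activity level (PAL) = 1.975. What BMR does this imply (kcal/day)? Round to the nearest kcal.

BMR = TEE ÷ activity factor = 2583 ÷ 1.975 = 1307.8481 kcal/day.

1308 kcal/day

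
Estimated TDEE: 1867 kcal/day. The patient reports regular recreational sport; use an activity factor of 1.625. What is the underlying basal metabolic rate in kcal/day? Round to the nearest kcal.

1149 kcal/day

BMR = TEE ÷ activity factor = 1867 ÷ 1.625 = 1148.9231 kcal/day.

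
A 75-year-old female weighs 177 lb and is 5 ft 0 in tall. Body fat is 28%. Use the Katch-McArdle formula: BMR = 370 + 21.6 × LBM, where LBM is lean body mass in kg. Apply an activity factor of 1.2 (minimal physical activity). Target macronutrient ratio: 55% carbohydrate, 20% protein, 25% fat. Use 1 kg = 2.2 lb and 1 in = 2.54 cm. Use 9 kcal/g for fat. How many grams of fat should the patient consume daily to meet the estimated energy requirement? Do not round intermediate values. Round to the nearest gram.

54 g/day

Convert to metric: weight = 177 ÷ 2.2 = 80.4545 kg; height = (5×12 + 0) × 2.54 = 60 × 2.54 = 152.4 cm.
LBM = 80.4545 × (1 − 0.28) = 57.9273 kg. Katch-McArdle: BMR = 370 + 21.6 × 57.9273 = 1621.2291 kcal/day.
TEE = 1621.2291 × 1.2 = 1945.4749 kcal/day.
Fat energy = 25% × 1945.4749 = 486.3687 kcal.
Fat = 486.3687 ÷ 9 kcal/g = 54.041 g.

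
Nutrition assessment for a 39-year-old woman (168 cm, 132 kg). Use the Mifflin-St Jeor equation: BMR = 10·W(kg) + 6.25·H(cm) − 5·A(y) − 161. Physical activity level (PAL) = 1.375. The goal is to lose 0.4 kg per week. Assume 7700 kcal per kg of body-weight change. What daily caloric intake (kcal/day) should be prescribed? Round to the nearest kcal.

2329 kcal/day

Mifflin-St Jeor (female): BMR = 10(132) + 6.25(168) − 5(39) − 161 = 1320 + 1050 − 195 − 161 = 2014 kcal/day.
TEE = 2014 × 1.375 = 2769.25 kcal/day.
Required daily deficit = 0.4 × 7700 ÷ 7 = 440 kcal/day.
Target intake = 2769.25 − 440 = 2329.25 kcal/day.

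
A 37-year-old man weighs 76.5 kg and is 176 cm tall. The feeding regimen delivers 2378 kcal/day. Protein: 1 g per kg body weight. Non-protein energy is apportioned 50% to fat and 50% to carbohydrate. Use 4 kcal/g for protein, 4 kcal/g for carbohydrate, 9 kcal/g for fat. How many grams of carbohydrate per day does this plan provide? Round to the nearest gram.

259 g/day

Protein = 1 × 76.5 = 76.5 g → 76.5 × 4 = 306 kcal.
Non-protein calories = 2378 − 306 = 2072 kcal.
Fat: 50% × 2072 = 1036 kcal; carbohydrate: 1036 kcal.
Carbohydrate: 1036 kcal ÷ 4 kcal/g = 259 g.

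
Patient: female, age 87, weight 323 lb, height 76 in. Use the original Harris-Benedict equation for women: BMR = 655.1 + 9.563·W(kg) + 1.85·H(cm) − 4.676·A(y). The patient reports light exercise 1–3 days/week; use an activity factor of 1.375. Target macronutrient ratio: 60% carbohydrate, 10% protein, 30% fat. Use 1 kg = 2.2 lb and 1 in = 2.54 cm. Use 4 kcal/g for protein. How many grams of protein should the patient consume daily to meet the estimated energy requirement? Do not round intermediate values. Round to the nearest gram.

69 g/day

Convert to metric: weight = 323 ÷ 2.2 = 146.8182 kg; height = 76 × 2.54 = 193.04 cm.
Harris-Benedict: BMR = 655.1 + 9.563(146.8182) + 1.85(193.04) − 4.676(87) = 2009.4343 kcal/day.
TEE = 2009.4343 × 1.375 = 2762.9721 kcal/day.
Protein energy = 10% × 2762.9721 = 276.2972 kcal.
Protein = 276.2972 ÷ 4 kcal/g = 69.0743 g.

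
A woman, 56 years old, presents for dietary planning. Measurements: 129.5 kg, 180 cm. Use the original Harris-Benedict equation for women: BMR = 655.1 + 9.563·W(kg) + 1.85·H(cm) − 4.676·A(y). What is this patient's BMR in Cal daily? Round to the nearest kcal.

Harris-Benedict: BMR = 655.1 + 9.563(129.5) + 1.85(180) − 4.676(56) = 1964.6525 kcal/day.

1965 Cal daily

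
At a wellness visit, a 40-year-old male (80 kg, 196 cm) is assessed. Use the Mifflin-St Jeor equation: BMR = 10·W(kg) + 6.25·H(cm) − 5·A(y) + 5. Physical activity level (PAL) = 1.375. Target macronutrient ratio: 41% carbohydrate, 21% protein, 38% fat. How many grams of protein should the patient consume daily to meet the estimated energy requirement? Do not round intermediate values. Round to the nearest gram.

132 g/day

Mifflin-St Jeor (male): BMR = 10(80) + 6.25(196) − 5(40) + 5 = 800 + 1225 − 200 + 5 = 1830 kcal/day.
TEE = 1830 × 1.375 = 2516.25 kcal/day.
Protein energy = 21% × 2516.25 = 528.4125 kcal.
Protein = 528.4125 ÷ 4 kcal/g = 132.1031 g.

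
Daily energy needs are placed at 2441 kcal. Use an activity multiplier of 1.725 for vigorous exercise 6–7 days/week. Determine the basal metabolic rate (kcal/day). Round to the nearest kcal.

BMR = TEE ÷ activity factor = 2441 ÷ 1.725 = 1415.0725 kcal/day.

1415 kcal/day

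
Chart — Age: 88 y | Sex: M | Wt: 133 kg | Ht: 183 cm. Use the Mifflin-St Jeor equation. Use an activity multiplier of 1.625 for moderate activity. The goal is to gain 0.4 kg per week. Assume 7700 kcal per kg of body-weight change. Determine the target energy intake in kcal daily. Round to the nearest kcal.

Mifflin-St Jeor (male): BMR = 10(133) + 6.25(183) − 5(88) + 5 = 1330 + 1143.75 − 440 + 5 = 2038.75 kcal/day.
TEE = 2038.75 × 1.625 = 3312.9688 kcal/day.
Required daily surplus = 0.4 × 7700 ÷ 7 = 440 kcal/day.
Target intake = 3312.9688 + 440 = 3752.9688 kcal/day.

3753 kcal daily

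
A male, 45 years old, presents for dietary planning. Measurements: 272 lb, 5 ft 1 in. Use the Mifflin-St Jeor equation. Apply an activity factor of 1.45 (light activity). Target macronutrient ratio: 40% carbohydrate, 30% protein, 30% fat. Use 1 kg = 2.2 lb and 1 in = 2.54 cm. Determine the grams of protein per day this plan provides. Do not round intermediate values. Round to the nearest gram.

216 g/day

Convert to metric: weight = 272 ÷ 2.2 = 123.6364 kg; height = (5×12 + 1) × 2.54 = 61 × 2.54 = 154.94 cm.
Mifflin-St Jeor (male): BMR = 10(123.6364) + 6.25(154.94) − 5(45) + 5 = 1236.3636 + 968.375 − 225 + 5 = 1984.7386 kcal/day.
TEE = 1984.7386 × 1.45 = 2877.871 kcal/day.
Protein energy = 30% × 2877.871 = 863.3613 kcal.
Protein = 863.3613 ÷ 4 kcal/g = 215.8403 g.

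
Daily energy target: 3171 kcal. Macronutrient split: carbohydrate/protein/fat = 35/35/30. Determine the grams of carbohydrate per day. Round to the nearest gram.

277 g/day

Carbohydrate energy = 35% × 3171 = 1109.85 kcal.
At 4 kcal/g: 1109.85 ÷ 4 = 277.4625 g.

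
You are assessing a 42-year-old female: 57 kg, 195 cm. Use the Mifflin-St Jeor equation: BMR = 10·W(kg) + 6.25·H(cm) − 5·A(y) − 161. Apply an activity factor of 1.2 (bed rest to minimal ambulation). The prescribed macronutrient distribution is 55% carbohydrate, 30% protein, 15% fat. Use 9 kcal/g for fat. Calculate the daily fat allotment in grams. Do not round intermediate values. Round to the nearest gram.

Mifflin-St Jeor (female): BMR = 10(57) + 6.25(195) − 5(42) − 161 = 570 + 1218.75 − 210 − 161 = 1417.75 kcal/day.
TEE = 1417.75 × 1.2 = 1701.3 kcal/day.
Fat energy = 15% × 1701.3 = 255.195 kcal.
Fat = 255.195 ÷ 9 kcal/g = 28.355 g.

28 g/day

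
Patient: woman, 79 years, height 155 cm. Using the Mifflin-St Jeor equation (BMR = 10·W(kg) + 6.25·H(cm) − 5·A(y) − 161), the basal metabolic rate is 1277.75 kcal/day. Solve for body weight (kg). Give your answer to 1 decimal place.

1277.75 = 10·W + 6.25(155) − 5(79) − 161
10·W = 1277.75 − 412.75 = 865, so W = 86.5 kg.

86.5 kg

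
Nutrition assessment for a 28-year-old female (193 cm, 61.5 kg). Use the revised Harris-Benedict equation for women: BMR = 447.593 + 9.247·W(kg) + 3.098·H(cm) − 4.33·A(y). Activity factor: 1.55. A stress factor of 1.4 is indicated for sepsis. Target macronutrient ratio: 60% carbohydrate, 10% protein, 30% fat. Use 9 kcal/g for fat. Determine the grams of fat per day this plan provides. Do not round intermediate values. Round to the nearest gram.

Harris-Benedict: BMR = 447.593 + 9.247(61.5) + 3.098(193) − 4.33(28) = 1492.9575 kcal/day.
TEE = 1492.9575 × 1.55 = 2314.0841 kcal/day.
With stress factor 1.4: 2314.0841 × 1.4 = 3239.7178 kcal/day.
Fat energy = 30% × 3239.7178 = 971.9153 kcal.
Fat = 971.9153 ÷ 9 kcal/g = 107.9906 g.

108 g/day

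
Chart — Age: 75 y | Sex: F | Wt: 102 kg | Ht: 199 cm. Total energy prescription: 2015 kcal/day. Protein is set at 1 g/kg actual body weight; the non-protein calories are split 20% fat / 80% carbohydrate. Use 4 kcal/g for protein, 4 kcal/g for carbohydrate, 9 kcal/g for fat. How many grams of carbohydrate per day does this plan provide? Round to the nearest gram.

321 g/day

Protein = 1 × 102 = 102 g → 102 × 4 = 408 kcal.
Non-protein calories = 2015 − 408 = 1607 kcal.
Fat: 20% × 1607 = 321.4 kcal; carbohydrate: 1285.6 kcal.
Carbohydrate: 1285.6 kcal ÷ 4 kcal/g = 321.4 g.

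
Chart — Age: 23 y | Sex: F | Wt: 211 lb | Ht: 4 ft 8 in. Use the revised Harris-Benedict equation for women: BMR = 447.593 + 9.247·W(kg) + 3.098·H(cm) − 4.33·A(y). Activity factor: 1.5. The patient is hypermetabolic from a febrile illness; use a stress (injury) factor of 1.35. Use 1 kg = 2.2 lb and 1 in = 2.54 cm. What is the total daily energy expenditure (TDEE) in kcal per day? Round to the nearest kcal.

Convert to metric: weight = 211 ÷ 2.2 = 95.9091 kg; height = (4×12 + 8) × 2.54 = 56 × 2.54 = 142.24 cm.
Harris-Benedict: BMR = 447.593 + 9.247(95.9091) + 3.098(142.24) − 4.33(23) = 1675.5339 kcal/day.
TEE = BMR × activity factor = 1675.5339 × 1.5 = 2513.3008 kcal/day.
Apply stress factor: 2513.3008 × 1.35 = 3392.9561 kcal/day.

3393 kcal per day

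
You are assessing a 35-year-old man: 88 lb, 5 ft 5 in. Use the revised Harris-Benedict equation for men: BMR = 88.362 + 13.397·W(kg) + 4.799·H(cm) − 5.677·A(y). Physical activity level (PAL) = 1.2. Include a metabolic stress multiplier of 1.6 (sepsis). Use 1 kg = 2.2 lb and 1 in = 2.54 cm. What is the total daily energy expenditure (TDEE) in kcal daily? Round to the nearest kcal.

2338 kcal daily

Convert to metric: weight = 88 ÷ 2.2 = 40 kg; height = (5×12 + 5) × 2.54 = 65 × 2.54 = 165.1 cm.
Harris-Benedict: BMR = 88.362 + 13.397(40) + 4.799(165.1) − 5.677(35) = 1217.8619 kcal/day.
TEE = BMR × activity factor = 1217.8619 × 1.2 = 1461.4343 kcal/day.
Apply stress factor: 1461.4343 × 1.6 = 2338.2948 kcal/day.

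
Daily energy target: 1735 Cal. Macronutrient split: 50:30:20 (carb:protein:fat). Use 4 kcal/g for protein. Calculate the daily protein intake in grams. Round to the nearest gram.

130 g/day

Protein energy = 30% × 1735 = 520.5 kcal.
At 4 kcal/g: 520.5 ÷ 4 = 130.125 g.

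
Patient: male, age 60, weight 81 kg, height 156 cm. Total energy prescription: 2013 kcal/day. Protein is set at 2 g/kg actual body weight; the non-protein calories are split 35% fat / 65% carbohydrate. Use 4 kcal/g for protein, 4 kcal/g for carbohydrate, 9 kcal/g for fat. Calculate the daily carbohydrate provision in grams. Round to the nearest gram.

222 g/day

Protein = 2 × 81 = 162 g → 162 × 4 = 648 kcal.
Non-protein calories = 2013 − 648 = 1365 kcal.
Fat: 35% × 1365 = 477.75 kcal; carbohydrate: 887.25 kcal.
Carbohydrate: 887.25 kcal ÷ 4 kcal/g = 221.8125 g.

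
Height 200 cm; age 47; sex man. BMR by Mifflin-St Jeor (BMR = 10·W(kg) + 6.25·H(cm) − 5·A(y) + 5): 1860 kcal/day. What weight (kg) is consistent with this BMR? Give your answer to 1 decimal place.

84.0 kg

1860 = 10·W + 6.25(200) − 5(47) + 5
10·W = 1860 − 1020 = 840, so W = 84 kg.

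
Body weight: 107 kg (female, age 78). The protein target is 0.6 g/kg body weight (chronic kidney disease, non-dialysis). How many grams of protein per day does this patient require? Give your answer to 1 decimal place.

64.2 g/day

Protein = 0.6 g/kg × 107 kg = 64.2 g/day.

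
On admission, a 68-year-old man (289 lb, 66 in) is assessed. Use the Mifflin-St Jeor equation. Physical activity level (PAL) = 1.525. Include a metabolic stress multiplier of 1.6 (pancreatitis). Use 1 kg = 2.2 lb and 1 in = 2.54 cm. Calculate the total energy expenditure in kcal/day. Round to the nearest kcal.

4944 kcal/day

Convert to metric: weight = 289 ÷ 2.2 = 131.3636 kg; height = 66 × 2.54 = 167.64 cm.
Mifflin-St Jeor (male): BMR = 10(131.3636) + 6.25(167.64) − 5(68) + 5 = 1313.6364 + 1047.75 − 340 + 5 = 2026.3864 kcal/day.
TEE = BMR × activity factor = 2026.3864 × 1.525 = 3090.2392 kcal/day.
Apply stress factor: 3090.2392 × 1.6 = 4944.3827 kcal/day.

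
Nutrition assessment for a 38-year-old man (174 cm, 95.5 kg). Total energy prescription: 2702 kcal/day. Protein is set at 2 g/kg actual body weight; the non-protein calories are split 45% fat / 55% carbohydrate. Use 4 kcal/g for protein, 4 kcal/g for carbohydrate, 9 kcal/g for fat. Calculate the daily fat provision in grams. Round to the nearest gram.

97 g/day

Protein = 2 × 95.5 = 191 g → 191 × 4 = 764 kcal.
Non-protein calories = 2702 − 764 = 1938 kcal.
Fat: 45% × 1938 = 872.1 kcal; carbohydrate: 1065.9 kcal.
Fat: 872.1 kcal ÷ 9 kcal/g = 96.9 g.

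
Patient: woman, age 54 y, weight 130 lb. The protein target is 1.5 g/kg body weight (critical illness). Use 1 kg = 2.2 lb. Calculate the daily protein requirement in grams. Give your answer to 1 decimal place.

88.6 g/day

Weight in kg = 130 ÷ 2.2 = 59.0909 kg.
Protein = 1.5 g/kg × 59.0909 kg = 88.6364 g/day.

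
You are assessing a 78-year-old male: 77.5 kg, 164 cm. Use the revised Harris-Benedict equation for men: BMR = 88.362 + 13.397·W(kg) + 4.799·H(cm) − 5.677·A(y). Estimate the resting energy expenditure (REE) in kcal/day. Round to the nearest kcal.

Harris-Benedict: BMR = 88.362 + 13.397(77.5) + 4.799(164) − 5.677(78) = 1470.8595 kcal/day.

1471 kcal/day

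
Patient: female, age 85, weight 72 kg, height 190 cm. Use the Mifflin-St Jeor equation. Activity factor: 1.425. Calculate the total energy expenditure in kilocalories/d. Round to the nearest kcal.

Mifflin-St Jeor (female): BMR = 10(72) + 6.25(190) − 5(85) − 161 = 720 + 1187.5 − 425 − 161 = 1321.5 kcal/day.
TEE = BMR × activity factor = 1321.5 × 1.425 = 1883.1375 kcal/day.

1883 kilocalories/d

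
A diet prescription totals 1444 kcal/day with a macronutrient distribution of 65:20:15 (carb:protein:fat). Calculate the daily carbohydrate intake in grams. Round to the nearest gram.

Carbohydrate energy = 65% × 1444 = 938.6 kcal.
At 4 kcal/g: 938.6 ÷ 4 = 234.65 g.

235 g/day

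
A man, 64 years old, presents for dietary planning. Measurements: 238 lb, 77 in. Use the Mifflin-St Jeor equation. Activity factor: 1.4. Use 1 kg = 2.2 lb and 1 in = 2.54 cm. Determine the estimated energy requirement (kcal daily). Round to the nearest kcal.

2785 kcal daily

Convert to metric: weight = 238 ÷ 2.2 = 108.1818 kg; height = 77 × 2.54 = 195.58 cm.
Mifflin-St Jeor (male): BMR = 10(108.1818) + 6.25(195.58) − 5(64) + 5 = 1081.8182 + 1222.375 − 320 + 5 = 1989.1932 kcal/day.
TEE = BMR × activity factor = 1989.1932 × 1.4 = 2784.8705 kcal/day.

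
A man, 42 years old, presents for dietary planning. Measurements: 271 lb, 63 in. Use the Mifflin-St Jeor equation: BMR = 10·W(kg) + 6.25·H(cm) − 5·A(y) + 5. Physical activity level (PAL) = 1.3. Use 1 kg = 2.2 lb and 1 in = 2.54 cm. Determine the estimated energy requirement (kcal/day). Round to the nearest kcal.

Convert to metric: weight = 271 ÷ 2.2 = 123.1818 kg; height = 63 × 2.54 = 160.02 cm.
Mifflin-St Jeor (male): BMR = 10(123.1818) + 6.25(160.02) − 5(42) + 5 = 1231.8182 + 1000.125 − 210 + 5 = 2026.9432 kcal/day.
TEE = BMR × activity factor = 2026.9432 × 1.3 = 2635.0261 kcal/day.

2635 kcal/day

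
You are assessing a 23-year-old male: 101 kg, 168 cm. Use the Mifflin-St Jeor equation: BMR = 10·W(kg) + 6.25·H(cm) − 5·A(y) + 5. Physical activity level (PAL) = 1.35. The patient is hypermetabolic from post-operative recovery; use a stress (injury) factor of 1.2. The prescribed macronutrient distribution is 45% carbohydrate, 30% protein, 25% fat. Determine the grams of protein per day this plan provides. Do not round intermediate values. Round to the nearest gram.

Mifflin-St Jeor (male): BMR = 10(101) + 6.25(168) − 5(23) + 5 = 1010 + 1050 − 115 + 5 = 1950 kcal/day.
TEE = 1950 × 1.35 = 2632.5 kcal/day.
With stress factor 1.2: 2632.5 × 1.2 = 3159 kcal/day.
Protein energy = 30% × 3159 = 947.7 kcal.
Protein = 947.7 ÷ 4 kcal/g = 236.925 g.

237 g/day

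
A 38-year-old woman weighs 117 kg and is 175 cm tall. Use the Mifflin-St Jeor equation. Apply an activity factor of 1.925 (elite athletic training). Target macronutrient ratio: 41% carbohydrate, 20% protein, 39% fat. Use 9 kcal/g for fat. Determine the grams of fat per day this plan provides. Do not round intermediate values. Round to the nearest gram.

Mifflin-St Jeor (female): BMR = 10(117) + 6.25(175) − 5(38) − 161 = 1170 + 1093.75 − 190 − 161 = 1912.75 kcal/day.
TEE = 1912.75 × 1.925 = 3682.0438 kcal/day.
Fat energy = 39% × 3682.0438 = 1435.9971 kcal.
Fat = 1435.9971 ÷ 9 kcal/g = 159.5552 g.

160 g/day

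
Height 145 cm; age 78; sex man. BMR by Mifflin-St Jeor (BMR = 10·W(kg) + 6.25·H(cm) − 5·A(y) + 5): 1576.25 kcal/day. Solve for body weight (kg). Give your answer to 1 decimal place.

1576.25 = 10·W + 6.25(145) − 5(78) + 5
10·W = 1576.25 − 521.25 = 1055, so W = 105.5 kg.

105.5 kg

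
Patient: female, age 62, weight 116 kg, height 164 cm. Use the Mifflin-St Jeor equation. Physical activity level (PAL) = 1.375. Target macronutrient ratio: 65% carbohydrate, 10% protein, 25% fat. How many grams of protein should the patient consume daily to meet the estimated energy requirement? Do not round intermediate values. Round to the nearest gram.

59 g/day

Mifflin-St Jeor (female): BMR = 10(116) + 6.25(164) − 5(62) − 161 = 1160 + 1025 − 310 − 161 = 1714 kcal/day.
TEE = 1714 × 1.375 = 2356.75 kcal/day.
Protein energy = 10% × 2356.75 = 235.675 kcal.
Protein = 235.675 ÷ 4 kcal/g = 58.9188 g.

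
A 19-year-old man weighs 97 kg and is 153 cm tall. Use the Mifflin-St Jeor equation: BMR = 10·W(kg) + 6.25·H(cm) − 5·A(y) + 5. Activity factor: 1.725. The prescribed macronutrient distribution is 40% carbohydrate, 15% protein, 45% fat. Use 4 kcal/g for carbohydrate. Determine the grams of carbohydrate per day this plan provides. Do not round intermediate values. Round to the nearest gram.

317 g/day

Mifflin-St Jeor (male): BMR = 10(97) + 6.25(153) − 5(19) + 5 = 970 + 956.25 − 95 + 5 = 1836.25 kcal/day.
TEE = 1836.25 × 1.725 = 3167.5313 kcal/day.
Carbohydrate energy = 40% × 3167.5313 = 1267.0125 kcal.
Carbohydrate = 1267.0125 ÷ 4 kcal/g = 316.7531 g.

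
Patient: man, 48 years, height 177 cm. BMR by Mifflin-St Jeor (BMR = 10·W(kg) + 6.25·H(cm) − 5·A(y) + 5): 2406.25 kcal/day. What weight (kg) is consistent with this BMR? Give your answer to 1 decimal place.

2406.25 = 10·W + 6.25(177) − 5(48) + 5
10·W = 2406.25 − 871.25 = 1535, so W = 153.5 kg.

153.5 kg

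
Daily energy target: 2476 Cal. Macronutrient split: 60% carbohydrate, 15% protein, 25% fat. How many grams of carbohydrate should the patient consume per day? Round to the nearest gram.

371 g/day

Carbohydrate energy = 60% × 2476 = 1485.6 kcal.
At 4 kcal/g: 1485.6 ÷ 4 = 371.4 g.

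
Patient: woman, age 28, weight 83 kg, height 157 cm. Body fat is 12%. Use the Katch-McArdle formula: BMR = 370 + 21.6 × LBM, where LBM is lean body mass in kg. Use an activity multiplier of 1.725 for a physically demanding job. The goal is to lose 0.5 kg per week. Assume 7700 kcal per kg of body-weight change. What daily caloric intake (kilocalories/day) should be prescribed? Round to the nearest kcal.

2810 kilocalories/day

LBM = 83 × (1 − 0.12) = 73.04 kg. Katch-McArdle: BMR = 370 + 21.6 × 73.04 = 1947.664 kcal/day.
TEE = 1947.664 × 1.725 = 3359.7204 kcal/day.
Required daily deficit = 0.5 × 7700 ÷ 7 = 550 kcal/day.
Target intake = 3359.7204 − 550 = 2809.7204 kcal/day.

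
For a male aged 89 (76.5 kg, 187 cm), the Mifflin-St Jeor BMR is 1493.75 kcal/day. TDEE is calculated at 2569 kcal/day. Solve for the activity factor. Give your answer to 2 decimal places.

Activity factor = TEE ÷ BMR = 2569 ÷ 1493.75 = 1.72.

1.72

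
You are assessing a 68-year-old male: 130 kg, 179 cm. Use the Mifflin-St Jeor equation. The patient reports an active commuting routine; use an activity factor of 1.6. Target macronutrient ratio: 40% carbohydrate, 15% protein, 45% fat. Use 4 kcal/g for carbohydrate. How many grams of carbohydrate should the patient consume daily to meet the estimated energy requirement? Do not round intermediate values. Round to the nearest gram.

Mifflin-St Jeor (male): BMR = 10(130) + 6.25(179) − 5(68) + 5 = 1300 + 1118.75 − 340 + 5 = 2083.75 kcal/day.
TEE = 2083.75 × 1.6 = 3334 kcal/day.
Carbohydrate energy = 40% × 3334 = 1333.6 kcal.
Carbohydrate = 1333.6 ÷ 4 kcal/g = 333.4 g.

333 g/day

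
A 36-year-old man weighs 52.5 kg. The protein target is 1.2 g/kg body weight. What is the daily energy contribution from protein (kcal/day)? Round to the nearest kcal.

Protein = 1.2 g/kg × 52.5 kg = 63 g/day.
Protein energy = 63 g × 4 kcal/g = 252 kcal/day.

252 kcal/day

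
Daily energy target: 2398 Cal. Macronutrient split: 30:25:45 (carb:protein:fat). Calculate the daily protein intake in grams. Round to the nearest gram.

150 g/day

Protein energy = 25% × 2398 = 599.5 kcal.
At 4 kcal/g: 599.5 ÷ 4 = 149.875 g.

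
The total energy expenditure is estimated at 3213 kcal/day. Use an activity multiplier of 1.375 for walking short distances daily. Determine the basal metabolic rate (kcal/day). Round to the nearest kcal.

2337 kcal/day

BMR = TEE ÷ activity factor = 3213 ÷ 1.375 = 2336.7273 kcal/day.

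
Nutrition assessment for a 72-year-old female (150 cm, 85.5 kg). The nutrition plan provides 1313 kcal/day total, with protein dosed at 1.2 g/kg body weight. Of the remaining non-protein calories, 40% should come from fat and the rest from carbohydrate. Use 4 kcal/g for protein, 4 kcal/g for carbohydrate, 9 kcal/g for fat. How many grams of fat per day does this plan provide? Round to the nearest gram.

Protein = 1.2 × 85.5 = 102.6 g → 102.6 × 4 = 410.4 kcal.
Non-protein calories = 1313 − 410.4 = 902.6 kcal.
Fat: 40% × 902.6 = 361.04 kcal; carbohydrate: 541.56 kcal.
Fat: 361.04 kcal ÷ 9 kcal/g = 40.1156 g.

40 g/day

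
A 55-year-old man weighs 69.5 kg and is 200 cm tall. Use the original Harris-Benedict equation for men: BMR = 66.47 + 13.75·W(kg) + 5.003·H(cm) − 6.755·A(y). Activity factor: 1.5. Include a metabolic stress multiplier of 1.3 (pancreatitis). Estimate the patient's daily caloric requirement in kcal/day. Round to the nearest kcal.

Harris-Benedict: BMR = 66.47 + 13.75(69.5) + 5.003(200) − 6.755(55) = 1651.17 kcal/day.
TEE = BMR × activity factor = 1651.17 × 1.5 = 2476.755 kcal/day.
Apply stress factor: 2476.755 × 1.3 = 3219.7815 kcal/day.

3220 kcal/day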